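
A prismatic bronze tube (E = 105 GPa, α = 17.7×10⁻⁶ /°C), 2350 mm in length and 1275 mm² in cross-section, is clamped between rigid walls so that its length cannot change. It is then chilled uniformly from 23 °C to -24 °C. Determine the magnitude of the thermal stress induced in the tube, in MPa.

σ ≈ 87.3 MPa (tensile)

The supports are rigid, so the total axial strain is zero. The restrained thermal strain is ε = αΔT = 17.7×10⁻⁶ × 47 = 831.9×10⁻⁶.
The stress required to suppress this strain is σ = Eε = 105×10³ × 831.9×10⁻⁶ = 87.35 MPa, tensile since the tube is trying to contract.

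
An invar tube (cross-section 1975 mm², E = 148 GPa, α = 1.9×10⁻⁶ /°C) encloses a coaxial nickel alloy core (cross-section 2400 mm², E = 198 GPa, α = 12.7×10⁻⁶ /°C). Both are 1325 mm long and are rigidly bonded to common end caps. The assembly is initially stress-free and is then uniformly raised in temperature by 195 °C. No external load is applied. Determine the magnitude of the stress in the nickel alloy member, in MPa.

The nickel alloy has the larger α, so on heating it would change length more than the invar if both were free. The rigid plates force a common final length, so the nickel alloy is put into compression and the invar into tension, with equal and opposite forces P (no external load).
Setting the final lengths equal and cancelling L: (α₁ − α₂)ΔT = P/(A₁E₁) + P/(A₂E₂).
|α₁ − α₂|·ΔT = 10.8×10⁻⁶ × 195 = 0.002106.
1/(A₁E₁) + 1/(A₂E₂) = 1/(1975×148×10³) + 1/(2400×198×10³) = 5.526×10⁻⁹ N⁻¹.
P = 0.002106 / 5.526×10⁻⁹ = 381100 N = 381.1 kN.
σ_{nickel alloy} = P/A₂ = 381100/2400 = 158.8 MPa, compressive.

σ ≈ 159 MPa (compressive)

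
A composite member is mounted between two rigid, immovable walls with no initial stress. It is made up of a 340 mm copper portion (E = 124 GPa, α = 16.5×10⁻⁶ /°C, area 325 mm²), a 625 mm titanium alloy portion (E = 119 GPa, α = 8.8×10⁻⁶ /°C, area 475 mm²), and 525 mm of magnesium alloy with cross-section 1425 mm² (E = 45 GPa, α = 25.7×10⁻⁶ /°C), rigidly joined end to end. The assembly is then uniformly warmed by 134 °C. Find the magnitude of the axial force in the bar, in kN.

P ≈ 119 kN (compressive)

Free thermal expansion of the whole bar: Σ αᵢΔT Lᵢ = 16.5×10⁻⁶×134×340 + 8.8×10⁻⁶×134×625 + 25.7×10⁻⁶×134×525 = 3.297 mm.
The walls prevent any net length change, so an axial force P (same in every segment) develops. Compatibility: P · Σ Lᵢ/(AᵢEᵢ) = δ_free.
Σ Lᵢ/(AᵢEᵢ) = 340/(325×124×10³) + 625/(475×119×10³) + 525/(1425×45×10³) = 2.768×10⁻⁵ mm/N.
Hence P = δ_free / Σ(L/AE) = 3.297/2.768×10⁻⁵ = 119.1 kN (compressive).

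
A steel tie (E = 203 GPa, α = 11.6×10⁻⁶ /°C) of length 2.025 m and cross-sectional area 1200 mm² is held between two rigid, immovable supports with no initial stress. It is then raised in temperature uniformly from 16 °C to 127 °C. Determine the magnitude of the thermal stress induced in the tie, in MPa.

σ ≈ 261 MPa (compressive)

The supports are rigid, so the total axial strain is zero. The restrained thermal strain is ε = αΔT = 11.6×10⁻⁶ × 111 = 1287.6×10⁻⁶.
The stress required to suppress this strain is σ = Eε = 203×10³ × 1287.6×10⁻⁶ = 261.4 MPa, compressive since the tie is trying to expand.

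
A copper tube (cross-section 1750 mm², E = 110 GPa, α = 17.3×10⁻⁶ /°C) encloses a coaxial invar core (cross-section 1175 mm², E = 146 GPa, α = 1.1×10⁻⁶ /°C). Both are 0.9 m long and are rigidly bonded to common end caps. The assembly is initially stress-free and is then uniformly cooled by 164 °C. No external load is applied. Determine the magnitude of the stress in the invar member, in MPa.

σ ≈ 205 MPa (compressive)

The copper has the larger α, so on cooling it would change length more than the invar if both were free. The rigid plates force a common final length, so the copper is put into tension and the invar into compression, with equal and opposite forces P (no external load).
Setting the final lengths equal and cancelling L: (α₁ − α₂)ΔT = P/(A₁E₁) + P/(A₂E₂).
|α₁ − α₂|·ΔT = 16.2×10⁻⁶ × 164 = 0.002657.
1/(A₁E₁) + 1/(A₂E₂) = 1/(1750×110×10³) + 1/(1175×146×10³) = 1.102×10⁻⁸ N⁻¹.
So P = 0.002657 / 1.102×10⁻⁸ = 241 kN.
σ_{invar} = P/A₂ = 241000/1175 = 205.1 MPa, compressive.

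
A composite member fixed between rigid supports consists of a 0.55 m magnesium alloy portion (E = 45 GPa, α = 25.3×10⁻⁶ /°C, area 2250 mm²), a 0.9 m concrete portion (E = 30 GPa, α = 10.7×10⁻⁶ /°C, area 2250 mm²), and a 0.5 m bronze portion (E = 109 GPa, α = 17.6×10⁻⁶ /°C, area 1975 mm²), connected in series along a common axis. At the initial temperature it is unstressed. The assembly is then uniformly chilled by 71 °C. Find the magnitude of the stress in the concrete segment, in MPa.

If the supports were absent, the total length change would be Σ αᵢΔT Lᵢ = 25.3×10⁻⁶×71×550 + 10.7×10⁻⁶×71×900 + 17.6×10⁻⁶×71×500 = 2.296 mm.
Since the ends are fixed, an axial force P builds up, equal in every segment, with P · Σ Lᵢ/(AᵢEᵢ) = δ_free.
The series flexibility is Σ Lᵢ/(AᵢEᵢ) = 550/(2250×45×10³) + 900/(2250×30×10³) + 500/(1975×109×10³) = 2.109×10⁻⁵ mm/N.
So P = 2.296 / 2.109×10⁻⁵ = 108.9 kN, tensile.
σ_{concrete} = P / A = 108900 / 2250 = 48.4 MPa.

σ ≈ 48.4 MPa (tensile)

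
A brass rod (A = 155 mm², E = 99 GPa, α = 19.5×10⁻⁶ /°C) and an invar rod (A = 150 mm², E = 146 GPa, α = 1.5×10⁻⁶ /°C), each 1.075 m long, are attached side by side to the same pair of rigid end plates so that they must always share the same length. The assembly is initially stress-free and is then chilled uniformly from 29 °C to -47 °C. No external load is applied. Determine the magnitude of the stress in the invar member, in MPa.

σ ≈ 82.3 MPa (compressive)

The brass has the larger α, so on cooling it would change length more than the invar if both were free. The rigid plates force a common final length, so the brass is put into tension and the invar into compression, with equal and opposite forces P (no external load).
Setting the final lengths equal and cancelling L: (α₁ − α₂)ΔT = P/(A₁E₁) + P/(A₂E₂).
|α₁ − α₂|·ΔT = 18×10⁻⁶ × 76 = 0.001368.
1/(A₁E₁) + 1/(A₂E₂) = 1/(155×99×10³) + 1/(150×146×10³) = 1.108×10⁻⁷ N⁻¹.
So P = 0.001368 / 1.108×10⁻⁷ = 12.34 kN.
σ_{invar} = P/A₂ = 12340/150 = 82.29 MPa, compressive.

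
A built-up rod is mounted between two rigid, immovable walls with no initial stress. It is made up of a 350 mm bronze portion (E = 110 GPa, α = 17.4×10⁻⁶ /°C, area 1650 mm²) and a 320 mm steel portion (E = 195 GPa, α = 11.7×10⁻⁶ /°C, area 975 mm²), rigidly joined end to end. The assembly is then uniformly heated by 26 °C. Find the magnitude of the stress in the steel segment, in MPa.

If the supports were absent, the total length change would be Σ αᵢΔT Lᵢ = 17.4×10⁻⁶×26×350 + 11.7×10⁻⁶×26×320 = 0.2557 mm.
The rigid supports impose zero overall length change; the single axial force P common to all segments must satisfy P Σ Lᵢ/(AᵢEᵢ) = δ_free.
The series flexibility is Σ Lᵢ/(AᵢEᵢ) = 350/(1650×110×10³) + 320/(975×195×10³) = 3.611×10⁻⁶ mm/N.
Hence P = δ_free / Σ(L/AE) = 0.2557/3.611×10⁻⁶ = 70.8 kN (compressive).
σ_{steel} = P / A = 70800 / 975 = 72.61 MPa.

σ ≈ 72.6 MPa (compressive)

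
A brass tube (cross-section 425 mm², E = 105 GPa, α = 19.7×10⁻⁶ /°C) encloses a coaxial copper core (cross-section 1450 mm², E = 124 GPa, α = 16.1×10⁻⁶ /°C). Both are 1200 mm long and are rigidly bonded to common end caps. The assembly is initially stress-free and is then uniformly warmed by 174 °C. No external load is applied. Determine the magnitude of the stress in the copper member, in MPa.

σ ≈ 15.4 MPa (tensile)

The brass has the larger α, so on heating it would change length more than the copper if both were free. The rigid plates force a common final length, so the brass is put into compression and the copper into tension, with equal and opposite forces P (no external load).
Equating the net (thermal + elastic) strains gives |α₁ − α₂|·ΔT = P·[1/(A₁E₁) + 1/(A₂E₂)].
|α₁ − α₂|·ΔT = 3.6×10⁻⁶ × 174 = 0.0006264.
1/(A₁E₁) + 1/(A₂E₂) = 1/(425×105×10³) + 1/(1450×124×10³) = 2.797×10⁻⁸ N⁻¹.
P = 0.0006264 / 2.797×10⁻⁸ = 22390 N = 22.39 kN.
σ_{copper} = P/A₂ = 22390/1450 = 15.44 MPa, tensile.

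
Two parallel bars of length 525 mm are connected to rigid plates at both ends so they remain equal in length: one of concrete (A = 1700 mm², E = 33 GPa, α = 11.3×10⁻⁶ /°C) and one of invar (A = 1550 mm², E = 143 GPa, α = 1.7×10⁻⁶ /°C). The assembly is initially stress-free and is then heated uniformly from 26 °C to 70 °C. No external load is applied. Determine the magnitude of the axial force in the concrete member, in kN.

P ≈ 18.9 kN (compressive in the concrete)

The concrete has the larger α, so on heating it would change length more than the invar if both were free. The rigid plates force a common final length, so the concrete is put into compression and the invar into tension, with equal and opposite forces P (no external load).
Setting the final lengths equal and cancelling L: (α₁ − α₂)ΔT = P/(A₁E₁) + P/(A₂E₂).
|α₁ − α₂|·ΔT = 9.6×10⁻⁶ × 44 = 0.0004224.
1/(A₁E₁) + 1/(A₂E₂) = 1/(1700×33×10³) + 1/(1550×143×10³) = 2.234×10⁻⁸ N⁻¹.
So P = 0.0004224 / 2.234×10⁻⁸ = 18.91 kN.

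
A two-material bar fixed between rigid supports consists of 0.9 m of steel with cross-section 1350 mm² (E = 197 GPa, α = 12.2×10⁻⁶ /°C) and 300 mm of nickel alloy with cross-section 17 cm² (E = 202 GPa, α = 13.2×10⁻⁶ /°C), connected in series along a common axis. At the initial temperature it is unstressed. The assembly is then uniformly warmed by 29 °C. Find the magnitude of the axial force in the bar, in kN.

P ≈ 102 kN (compressive)

With the walls removed the bar would change length by δ_free = Σ αᵢΔT Lᵢ = 12.2×10⁻⁶×29×900 + 13.2×10⁻⁶×29×300 = 0.4333 mm.
Since the ends are fixed, an axial force P builds up, equal in every segment, with P · Σ Lᵢ/(AᵢEᵢ) = δ_free.
The series flexibility is Σ Lᵢ/(AᵢEᵢ) = 900/(1350×197×10³) + 300/(1700×202×10³) = 4.258×10⁻⁶ mm/N.
So P = 0.4333 / 4.258×10⁻⁶ = 101.8 kN, compressive.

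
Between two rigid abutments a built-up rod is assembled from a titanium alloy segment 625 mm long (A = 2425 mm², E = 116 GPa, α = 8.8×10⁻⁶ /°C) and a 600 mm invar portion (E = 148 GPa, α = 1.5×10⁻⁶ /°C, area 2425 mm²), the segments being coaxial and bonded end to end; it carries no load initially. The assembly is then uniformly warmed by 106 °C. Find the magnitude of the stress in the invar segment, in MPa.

σ ≈ 71.8 MPa (compressive)

With the walls removed the bar would change length by δ_free = Σ αᵢΔT Lᵢ = 8.8×10⁻⁶×106×625 + 1.5×10⁻⁶×106×600 = 0.6784 mm.
The rigid supports impose zero overall length change; the single axial force P common to all segments must satisfy P Σ Lᵢ/(AᵢEᵢ) = δ_free.
The series flexibility is Σ Lᵢ/(AᵢEᵢ) = 625/(2425×116×10³) + 600/(2425×148×10³) = 3.894×10⁻⁶ mm/N.
So P = 0.6784 / 3.894×10⁻⁶ = 174.2 kN, compressive.
σ_{invar} = P / A = 174200 / 2425 = 71.85 MPa.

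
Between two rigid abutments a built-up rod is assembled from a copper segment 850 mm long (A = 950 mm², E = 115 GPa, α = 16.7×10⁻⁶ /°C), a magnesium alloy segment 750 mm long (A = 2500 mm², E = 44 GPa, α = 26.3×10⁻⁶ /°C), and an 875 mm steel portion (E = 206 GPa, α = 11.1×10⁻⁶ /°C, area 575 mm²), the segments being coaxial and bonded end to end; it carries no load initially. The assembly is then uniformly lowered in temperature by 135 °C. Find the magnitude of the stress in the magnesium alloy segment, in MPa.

σ ≈ 107 MPa (tensile)

If the supports were absent, the total length change would be Σ αᵢΔT Lᵢ = 16.7×10⁻⁶×135×850 + 26.3×10⁻⁶×135×750 + 11.1×10⁻⁶×135×875 = 5.89 mm.
The rigid supports impose zero overall length change; the single axial force P common to all segments must satisfy P Σ Lᵢ/(AᵢEᵢ) = δ_free.
The series flexibility is Σ Lᵢ/(AᵢEᵢ) = 850/(950×115×10³) + 750/(2500×44×10³) + 875/(575×206×10³) = 2.199×10⁻⁵ mm/N.
So P = 5.89 / 2.199×10⁻⁵ = 267.9 kN, tensile.
σ_{magnesium alloy} = P / A = 267900 / 2500 = 107.2 MPa.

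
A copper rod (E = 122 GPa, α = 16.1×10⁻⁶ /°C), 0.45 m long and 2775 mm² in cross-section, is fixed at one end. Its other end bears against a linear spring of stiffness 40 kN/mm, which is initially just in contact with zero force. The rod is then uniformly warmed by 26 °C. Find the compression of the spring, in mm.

δ ≈ 0.179 mm

Free thermal expansion: δ_free = αΔT L = 16.1×10⁻⁶ × 26 × 450 = 0.1884 mm.
With a force P in the spring, the elastic change of the rod is PL/(AE) and that of the spring is P/k; compatibility requires their sum to equal δ_free.
P [ L/(AE) + 1/k ] = δ_free → P [ 450/(2775×122×10³) + 1/(40×10³) ] = 0.1884.
P = 0.1884 / 2.633×10⁻⁵ = 7154 N.
Spring compression = P/k = 7154/(40×10³) = 0.1789 mm.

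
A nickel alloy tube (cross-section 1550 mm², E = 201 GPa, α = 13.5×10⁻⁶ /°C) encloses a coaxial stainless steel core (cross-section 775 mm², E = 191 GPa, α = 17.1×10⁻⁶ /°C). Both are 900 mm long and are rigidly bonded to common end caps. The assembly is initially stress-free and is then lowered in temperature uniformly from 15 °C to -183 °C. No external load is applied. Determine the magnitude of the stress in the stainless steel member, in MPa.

σ ≈ 92.3 MPa (tensile)

Equilibrium of a rigid end plate with no external load gives equal and opposite internal forces ±P in the two members. Since α_{stainless steel} > α_{nickel alloy}, cooling drives the stainless steel into tension and the nickel alloy into compression.
Setting the final lengths equal and cancelling L: (α₁ − α₂)ΔT = P/(A₁E₁) + P/(A₂E₂).
|α₁ − α₂|·ΔT = 3.6×10⁻⁶ × 198 = 0.0007128.
1/(A₁E₁) + 1/(A₂E₂) = 1/(1550×201×10³) + 1/(775×191×10³) = 9.965×10⁻⁹ N⁻¹.
So P = 0.0007128 / 9.965×10⁻⁹ = 71.53 kN.
σ_{stainless steel} = P/A₂ = 71530/775 = 92.29 MPa, tensile.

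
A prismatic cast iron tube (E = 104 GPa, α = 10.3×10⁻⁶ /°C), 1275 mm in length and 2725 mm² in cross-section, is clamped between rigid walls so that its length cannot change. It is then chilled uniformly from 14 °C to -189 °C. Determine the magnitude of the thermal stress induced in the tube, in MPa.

σ ≈ 217 MPa (tensile)

With length fixed, the mechanical strain must cancel the thermal strain αΔT = 10.3×10⁻⁶ × 203 = 2090.9×10⁻⁶.
Hence σ = E·αΔT = 104×10³ × 2090.9×10⁻⁶ = 217.5 MPa, tensile.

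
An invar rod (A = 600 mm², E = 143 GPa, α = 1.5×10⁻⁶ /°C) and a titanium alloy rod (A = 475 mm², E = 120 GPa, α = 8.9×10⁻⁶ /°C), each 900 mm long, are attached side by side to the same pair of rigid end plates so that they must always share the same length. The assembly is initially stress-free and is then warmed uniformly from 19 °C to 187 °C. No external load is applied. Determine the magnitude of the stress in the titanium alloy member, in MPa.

Both members must finish at the same length. With the larger α, the titanium alloy tends to over-expand; the plates restrain it, putting the titanium alloy in compression and the invar in tension. With no external load the two internal forces are equal and opposite, magnitude P.
Compatibility of the two members (thermal + elastic change equal): (α₁ − α₂)ΔT = P·[1/(A₁E₁) + 1/(A₂E₂)].
|α₁ − α₂|·ΔT = 7.4×10⁻⁶ × 168 = 0.001243.
1/(A₁E₁) + 1/(A₂E₂) = 1/(600×143×10³) + 1/(475×120×10³) = 2.92×10⁻⁸ N⁻¹.
P = 0.001243 / 2.92×10⁻⁸ = 42580 N = 42.58 kN.
σ_{titanium alloy} = P/A₂ = 42580/475 = 89.64 MPa, compressive.

σ ≈ 89.6 MPa (compressive)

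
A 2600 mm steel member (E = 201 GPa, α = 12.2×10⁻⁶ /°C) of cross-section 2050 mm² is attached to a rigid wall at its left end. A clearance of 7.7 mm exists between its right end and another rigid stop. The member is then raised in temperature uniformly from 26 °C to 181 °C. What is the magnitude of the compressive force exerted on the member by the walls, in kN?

If the wall were absent the member would grow by αΔT L = 12.2×10⁻⁶ × 155 × 2600 = 4.917 mm.
Since δ_free = 4.92 mm is less than the 7.7 mm gap, the member never touches the wall. No axial force develops.

P ≈ 0 kN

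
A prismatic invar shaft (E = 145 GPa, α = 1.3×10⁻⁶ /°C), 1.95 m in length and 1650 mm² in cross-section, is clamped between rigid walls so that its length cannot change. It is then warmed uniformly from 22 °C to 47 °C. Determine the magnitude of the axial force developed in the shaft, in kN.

P ≈ 7.78 kN (compressive)

The ends cannot move, so σ = EαΔT = 145×10³ × 1.3×10⁻⁶ × 25 = 4.713 MPa.
Axial force P = σA = 4.713 × 1650 = 7776 N = 7.776 kN, compressive.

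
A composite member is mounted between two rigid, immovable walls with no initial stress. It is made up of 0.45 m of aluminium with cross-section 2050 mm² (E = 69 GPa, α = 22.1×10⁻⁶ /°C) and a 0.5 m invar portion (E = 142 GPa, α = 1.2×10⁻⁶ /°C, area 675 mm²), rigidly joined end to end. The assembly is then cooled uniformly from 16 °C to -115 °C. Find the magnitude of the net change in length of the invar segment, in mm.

|ΔL| ≈ 0.779 mm

With the walls removed the bar would change length by δ_free = Σ αᵢΔT Lᵢ = 22.1×10⁻⁶×131×450 + 1.2×10⁻⁶×131×500 = 1.381 mm.
Since the ends are fixed, an axial force P builds up, equal in every segment, with P · Σ Lᵢ/(AᵢEᵢ) = δ_free.
The series flexibility is Σ Lᵢ/(AᵢEᵢ) = 450/(2050×69×10³) + 500/(675×142×10³) = 8.398×10⁻⁶ mm/N.
P = 1.381 / 8.398×10⁻⁶ = 164500 N = 164.5 kN, tensile.
For the invar segment, free thermal change = 1.2×10⁻⁶×131×500 = 0.0786 mm and elastic change from P = 164500×500/(675×142×10³) = 0.8581 mm; these oppose, so the net change is 0.779 mm (segment lengthens).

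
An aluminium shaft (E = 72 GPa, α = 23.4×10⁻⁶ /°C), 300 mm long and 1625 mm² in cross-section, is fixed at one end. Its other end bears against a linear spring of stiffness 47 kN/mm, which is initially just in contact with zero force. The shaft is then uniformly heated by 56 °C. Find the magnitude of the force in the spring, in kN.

P ≈ 16.5 kN

The unrestrained thermal change is αΔT L = 23.4×10⁻⁶ × 56 × 300 = 0.3931 mm.
Let P be the compressive force at the spring. The shaft shortens elastically by PL/(AE) and the spring compresses by P/k; together these equal δ_free.
So P = δ_free / [L/(AE) + 1/k] = 0.3931 / [ 300/(1625×72×10³) + 1/(47×10³) ].
P = 0.3931 / 2.384×10⁻⁵ = 16490 N.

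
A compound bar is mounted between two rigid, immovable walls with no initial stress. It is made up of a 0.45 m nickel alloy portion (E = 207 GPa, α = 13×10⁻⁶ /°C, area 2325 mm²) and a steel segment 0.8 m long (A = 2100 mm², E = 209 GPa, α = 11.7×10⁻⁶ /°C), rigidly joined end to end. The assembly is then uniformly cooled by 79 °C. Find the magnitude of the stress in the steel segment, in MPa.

Free thermal contraction of the whole bar: Σ αᵢΔT Lᵢ = 13×10⁻⁶×79×450 + 11.7×10⁻⁶×79×800 = 1.202 mm.
The rigid supports impose zero overall length change; the single axial force P common to all segments must satisfy P Σ Lᵢ/(AᵢEᵢ) = δ_free.
Σ Lᵢ/(AᵢEᵢ) = 450/(2325×207×10³) + 800/(2100×209×10³) = 2.758×10⁻⁶ mm/N.
So P = 1.202 / 2.758×10⁻⁶ = 435.7 kN, tensile.
σ_{steel} = P / A = 435700 / 2100 = 207.5 MPa.

σ ≈ 207 MPa (tensile)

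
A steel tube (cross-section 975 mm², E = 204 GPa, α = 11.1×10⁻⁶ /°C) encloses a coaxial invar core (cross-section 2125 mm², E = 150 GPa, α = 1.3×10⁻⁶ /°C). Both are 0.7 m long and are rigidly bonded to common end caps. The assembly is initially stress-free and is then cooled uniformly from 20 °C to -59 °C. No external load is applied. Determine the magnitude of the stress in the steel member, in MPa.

σ ≈ 97.3 MPa (tensile)

The steel has the larger α, so on cooling it would change length more than the invar if both were free. The rigid plates force a common final length, so the steel is put into tension and the invar into compression, with equal and opposite forces P (no external load).
Setting the final lengths equal and cancelling L: (α₁ − α₂)ΔT = P/(A₁E₁) + P/(A₂E₂).
|α₁ − α₂|·ΔT = 9.8×10⁻⁶ × 79 = 0.0007742.
1/(A₁E₁) + 1/(A₂E₂) = 1/(975×204×10³) + 1/(2125×150×10³) = 8.165×10⁻⁹ N⁻¹.
So P = 0.0007742 / 8.165×10⁻⁹ = 94.82 kN.
σ_{steel} = P/A₁ = 94820/975 = 97.25 MPa, tensile.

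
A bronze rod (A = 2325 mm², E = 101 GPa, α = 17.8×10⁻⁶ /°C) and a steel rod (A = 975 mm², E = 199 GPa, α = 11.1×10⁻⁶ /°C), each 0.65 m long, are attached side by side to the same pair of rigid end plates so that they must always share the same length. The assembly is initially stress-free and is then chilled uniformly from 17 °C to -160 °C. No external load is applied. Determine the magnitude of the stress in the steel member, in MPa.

Equilibrium of a rigid end plate with no external load gives equal and opposite internal forces ±P in the two members. Since α_{bronze} > α_{steel}, cooling drives the bronze into tension and the steel into compression.
Compatibility of the two members (thermal + elastic change equal): (α₁ − α₂)ΔT = P·[1/(A₁E₁) + 1/(A₂E₂)].
|α₁ − α₂|·ΔT = 6.7×10⁻⁶ × 177 = 0.001186.
1/(A₁E₁) + 1/(A₂E₂) = 1/(2325×101×10³) + 1/(975×199×10³) = 9.412×10⁻⁹ N⁻¹.
P = 0.001186 / 9.412×10⁻⁹ = 126000 N = 126 kN.
σ_{steel} = P/A₂ = 126000/975 = 129.2 MPa, compressive.

σ ≈ 129 MPa (compressive)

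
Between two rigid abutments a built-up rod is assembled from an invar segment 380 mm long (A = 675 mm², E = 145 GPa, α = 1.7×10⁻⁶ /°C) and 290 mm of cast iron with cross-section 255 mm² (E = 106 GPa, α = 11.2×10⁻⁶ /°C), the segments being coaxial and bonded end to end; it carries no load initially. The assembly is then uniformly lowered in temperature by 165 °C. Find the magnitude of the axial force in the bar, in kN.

P ≈ 44 kN (tensile)

If the supports were absent, the total length change would be Σ αᵢΔT Lᵢ = 1.7×10⁻⁶×165×380 + 11.2×10⁻⁶×165×290 = 0.6425 mm.
The walls prevent any net length change, so an axial force P (same in every segment) develops. Compatibility: P · Σ Lᵢ/(AᵢEᵢ) = δ_free.
Σ Lᵢ/(AᵢEᵢ) = 380/(675×145×10³) + 290/(255×106×10³) = 1.461×10⁻⁵ mm/N.
Hence P = δ_free / Σ(L/AE) = 0.6425/1.461×10⁻⁵ = 43.97 kN (tensile).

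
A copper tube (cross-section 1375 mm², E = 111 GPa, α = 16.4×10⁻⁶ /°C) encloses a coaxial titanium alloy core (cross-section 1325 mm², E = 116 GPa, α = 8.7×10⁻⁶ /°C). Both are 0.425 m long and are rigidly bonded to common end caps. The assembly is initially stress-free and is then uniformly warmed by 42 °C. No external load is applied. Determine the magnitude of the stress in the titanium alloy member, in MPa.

σ ≈ 18.7 MPa (tensile)

The copper has the larger α, so on heating it would change length more than the titanium alloy if both were free. The rigid plates force a common final length, so the copper is put into compression and the titanium alloy into tension, with equal and opposite forces P (no external load).
Equating the net (thermal + elastic) strains gives |α₁ − α₂|·ΔT = P·[1/(A₁E₁) + 1/(A₂E₂)].
|α₁ − α₂|·ΔT = 7.7×10⁻⁶ × 42 = 0.0003234.
1/(A₁E₁) + 1/(A₂E₂) = 1/(1375×111×10³) + 1/(1325×116×10³) = 1.306×10⁻⁸ N⁻¹.
P = 0.0003234 / 1.306×10⁻⁸ = 24770 N = 24.77 kN.
σ_{titanium alloy} = P/A₂ = 24770/1325 = 18.69 MPa, tensile.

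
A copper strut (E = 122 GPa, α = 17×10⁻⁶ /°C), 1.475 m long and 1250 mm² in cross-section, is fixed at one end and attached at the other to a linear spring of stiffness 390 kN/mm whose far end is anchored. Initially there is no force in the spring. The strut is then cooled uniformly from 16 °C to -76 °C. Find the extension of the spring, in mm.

Free thermal contraction: δ_free = αΔT L = 17×10⁻⁶ × 92 × 1475 = 2.307 mm.
With a force P in the spring, the elastic change of the strut is PL/(AE) and that of the spring is P/k; compatibility requires their sum to equal δ_free.
P [ L/(AE) + 1/k ] = δ_free → P [ 1475/(1250×122×10³) + 1/(390×10³) ] = 2.307.
P = 2.307 / 1.224×10⁻⁵ = 188500 N.
Spring extension = P/k = 188500/(390×10³) = 0.4834 mm.

δ ≈ 0.483 mm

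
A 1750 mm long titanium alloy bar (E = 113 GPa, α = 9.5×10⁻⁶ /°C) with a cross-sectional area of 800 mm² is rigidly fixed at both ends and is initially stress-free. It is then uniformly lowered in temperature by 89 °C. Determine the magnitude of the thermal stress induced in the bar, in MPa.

The supports are rigid, so the total axial strain is zero. The restrained thermal strain is ε = αΔT = 9.5×10⁻⁶ × 89 = 845.5×10⁻⁶.
The stress required to suppress this strain is σ = Eε = 113×10³ × 845.5×10⁻⁶ = 95.54 MPa, tensile since the bar is trying to contract.

σ ≈ 95.5 MPa (tensile)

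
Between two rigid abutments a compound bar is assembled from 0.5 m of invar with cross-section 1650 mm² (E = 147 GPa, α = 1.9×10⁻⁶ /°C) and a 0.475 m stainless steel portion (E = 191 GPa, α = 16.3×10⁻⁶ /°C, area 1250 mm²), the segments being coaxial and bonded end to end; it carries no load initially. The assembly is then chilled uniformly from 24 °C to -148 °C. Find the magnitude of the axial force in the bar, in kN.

Free thermal contraction of the whole bar: Σ αᵢΔT Lᵢ = 1.9×10⁻⁶×172×500 + 16.3×10⁻⁶×172×475 = 1.495 mm.
The walls prevent any net length change, so an axial force P (same in every segment) develops. Compatibility: P · Σ Lᵢ/(AᵢEᵢ) = δ_free.
The series flexibility is Σ Lᵢ/(AᵢEᵢ) = 500/(1650×147×10³) + 475/(1250×191×10³) = 4.051×10⁻⁶ mm/N.
P = 1.495 / 4.051×10⁻⁶ = 369100 N = 369.1 kN, tensile.

P ≈ 369 kN (tensile)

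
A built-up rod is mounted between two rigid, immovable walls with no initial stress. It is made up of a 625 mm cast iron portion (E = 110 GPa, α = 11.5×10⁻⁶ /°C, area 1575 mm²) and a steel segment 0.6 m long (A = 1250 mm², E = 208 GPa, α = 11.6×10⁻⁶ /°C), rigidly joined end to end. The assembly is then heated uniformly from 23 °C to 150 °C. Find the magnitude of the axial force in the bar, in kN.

With the walls removed the bar would change length by δ_free = Σ αᵢΔT Lᵢ = 11.5×10⁻⁶×127×625 + 11.6×10⁻⁶×127×600 = 1.797 mm.
The walls prevent any net length change, so an axial force P (same in every segment) develops. Compatibility: P · Σ Lᵢ/(AᵢEᵢ) = δ_free.
The series flexibility is Σ Lᵢ/(AᵢEᵢ) = 625/(1575×110×10³) + 600/(1250×208×10³) = 5.915×10⁻⁶ mm/N.
P = 1.797 / 5.915×10⁻⁶ = 303700 N = 303.7 kN, compressive.

P ≈ 304 kN (compressive)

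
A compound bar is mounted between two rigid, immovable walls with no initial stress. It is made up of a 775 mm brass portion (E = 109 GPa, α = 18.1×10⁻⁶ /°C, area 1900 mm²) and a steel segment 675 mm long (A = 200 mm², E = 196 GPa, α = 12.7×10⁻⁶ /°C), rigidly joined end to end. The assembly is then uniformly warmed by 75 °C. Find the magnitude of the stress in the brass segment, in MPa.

If the supports were absent, the total length change would be Σ αᵢΔT Lᵢ = 18.1×10⁻⁶×75×775 + 12.7×10⁻⁶×75×675 = 1.695 mm.
Since the ends are fixed, an axial force P builds up, equal in every segment, with P · Σ Lᵢ/(AᵢEᵢ) = δ_free.
The series flexibility is Σ Lᵢ/(AᵢEᵢ) = 775/(1900×109×10³) + 675/(200×196×10³) = 2.096×10⁻⁵ mm/N.
So P = 1.695 / 2.096×10⁻⁵ = 80.86 kN, compressive.
σ_{brass} = P / A = 80860 / 1900 = 42.56 MPa.

σ ≈ 42.6 MPa (compressive)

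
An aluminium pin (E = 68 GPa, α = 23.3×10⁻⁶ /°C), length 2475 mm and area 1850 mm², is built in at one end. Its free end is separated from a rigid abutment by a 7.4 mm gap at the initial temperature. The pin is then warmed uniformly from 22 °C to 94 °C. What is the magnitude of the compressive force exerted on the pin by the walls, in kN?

P ≈ 0 kN

If the wall were absent the pin would grow by αΔT L = 23.3×10⁻⁶ × 72 × 2475 = 4.152 mm.
This is smaller than the 7.4 mm clearance, so the pin expands freely without reaching the stop — the stress is zero.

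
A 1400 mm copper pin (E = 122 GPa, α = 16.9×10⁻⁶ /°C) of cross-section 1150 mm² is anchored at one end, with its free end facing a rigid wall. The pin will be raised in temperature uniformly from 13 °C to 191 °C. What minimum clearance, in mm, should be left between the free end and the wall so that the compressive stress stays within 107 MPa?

Free expansion if unrestrained: δ_free = αΔT L = 16.9×10⁻⁶ × 178 × 1400 = 4.211 mm.
A stress of 107 MPa corresponds to the wall pushing the pin back by σL/E = 107×1400/(122×10³) = 1.228 mm.
So the gap has to take up the difference, g_min = δ_free − σL/E = 4.211 − 1.228 = 2.984 mm.

g ≈ 2.98 mm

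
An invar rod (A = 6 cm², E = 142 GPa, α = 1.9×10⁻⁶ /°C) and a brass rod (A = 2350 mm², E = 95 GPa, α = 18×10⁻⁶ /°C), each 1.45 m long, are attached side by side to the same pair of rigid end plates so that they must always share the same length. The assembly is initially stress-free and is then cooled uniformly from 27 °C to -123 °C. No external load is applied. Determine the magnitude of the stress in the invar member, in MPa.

σ ≈ 248 MPa (compressive)

The brass has the larger α, so on cooling it would change length more than the invar if both were free. The rigid plates force a common final length, so the brass is put into tension and the invar into compression, with equal and opposite forces P (no external load).
Setting the final lengths equal and cancelling L: (α₁ − α₂)ΔT = P/(A₁E₁) + P/(A₂E₂).
|α₁ − α₂|·ΔT = 16.1×10⁻⁶ × 150 = 0.002415.
1/(A₁E₁) + 1/(A₂E₂) = 1/(600×142×10³) + 1/(2350×95×10³) = 1.622×10⁻⁸ N⁻¹.
So P = 0.002415 / 1.622×10⁻⁸ = 148.9 kN.
σ_{invar} = P/A₁ = 148900/600 = 248.2 MPa, compressive.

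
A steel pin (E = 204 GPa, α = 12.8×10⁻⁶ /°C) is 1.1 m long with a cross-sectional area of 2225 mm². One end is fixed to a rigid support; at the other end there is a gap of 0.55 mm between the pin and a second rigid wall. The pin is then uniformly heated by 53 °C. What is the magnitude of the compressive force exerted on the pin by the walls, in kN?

P ≈ 81 kN

If the wall were absent the pin would grow by αΔT L = 12.8×10⁻⁶ × 53 × 1100 = 0.7462 mm.
After closing the 0.55 mm clearance, 0.7462 − 0.55 = 0.1962 mm of expansion remains to be suppressed by the wall.
So σ = E(δ_free − g)/L = 204×10³ × 0.1962/1100 = 36.39 MPa.
P = σA = 36.39 × 2225 = 80.98 kN.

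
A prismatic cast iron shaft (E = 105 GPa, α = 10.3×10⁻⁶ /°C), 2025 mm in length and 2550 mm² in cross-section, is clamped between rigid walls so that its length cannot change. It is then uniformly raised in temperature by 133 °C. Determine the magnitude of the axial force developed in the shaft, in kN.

P ≈ 367 kN (compressive)

The ends cannot move, so σ = EαΔT = 105×10³ × 10.3×10⁻⁶ × 133 = 143.8 MPa.
P = AEαΔT = 2550 × 105×10³ × 10.3×10⁻⁶ × 133 = 366.8 kN (compressive).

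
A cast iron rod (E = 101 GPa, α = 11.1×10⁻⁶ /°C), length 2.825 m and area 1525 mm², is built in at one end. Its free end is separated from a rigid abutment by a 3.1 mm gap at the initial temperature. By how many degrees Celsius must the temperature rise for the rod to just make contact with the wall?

ΔT ≈ 98.9 °C

Contact occurs when the free expansion equals the gap: αΔT L = 3.1 mm.
So ΔT = g/(αL) = 3.1/(11.1×10⁻⁶ × 2825) = 98.86 °C.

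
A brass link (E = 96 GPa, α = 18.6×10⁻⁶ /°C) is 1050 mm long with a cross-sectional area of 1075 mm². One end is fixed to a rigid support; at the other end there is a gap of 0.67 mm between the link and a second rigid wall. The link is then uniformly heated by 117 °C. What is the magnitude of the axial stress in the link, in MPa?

Unrestrained expansion: δ_free = αΔT L = 18.6×10⁻⁶ × 117 × 1050 = 2.285 mm.
After closing the 0.67 mm clearance, 2.285 − 0.67 = 1.615 mm of expansion remains to be suppressed by the wall.
That suppressed elongation corresponds to σ = E·Δ/L = 96×10³ × 1.615/1050 = 147.7 MPa.

σ ≈ 148 MPa (compressive)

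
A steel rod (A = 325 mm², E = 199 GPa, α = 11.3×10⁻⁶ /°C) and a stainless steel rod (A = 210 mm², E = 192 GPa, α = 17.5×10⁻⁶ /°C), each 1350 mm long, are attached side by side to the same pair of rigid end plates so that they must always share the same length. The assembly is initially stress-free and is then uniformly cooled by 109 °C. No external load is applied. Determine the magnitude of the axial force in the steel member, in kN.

P ≈ 16.8 kN (compressive in the steel)

Equilibrium of a rigid end plate with no external load gives equal and opposite internal forces ±P in the two members. Since α_{stainless steel} > α_{steel}, cooling drives the stainless steel into tension and the steel into compression.
Equating the net (thermal + elastic) strains gives |α₁ − α₂|·ΔT = P·[1/(A₁E₁) + 1/(A₂E₂)].
|α₁ − α₂|·ΔT = 6.2×10⁻⁶ × 109 = 0.0006758.
1/(A₁E₁) + 1/(A₂E₂) = 1/(325×199×10³) + 1/(210×192×10³) = 4.026×10⁻⁸ N⁻¹.
So P = 0.0006758 / 4.026×10⁻⁸ = 16.78 kN.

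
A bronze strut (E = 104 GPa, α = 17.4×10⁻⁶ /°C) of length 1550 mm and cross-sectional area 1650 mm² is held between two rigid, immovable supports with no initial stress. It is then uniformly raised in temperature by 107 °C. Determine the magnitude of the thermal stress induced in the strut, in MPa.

Because both ends are immovable the net strain is zero, and the suppressed thermal strain is αΔT = 17.4×10⁻⁶ × 107 = 1861.8×10⁻⁶.
σ = EαΔT = 104×10³ × 17.4×10⁻⁶ × 107 = 193.6 MPa (compressive; the strut is trying to expand).

σ ≈ 194 MPa (compressive)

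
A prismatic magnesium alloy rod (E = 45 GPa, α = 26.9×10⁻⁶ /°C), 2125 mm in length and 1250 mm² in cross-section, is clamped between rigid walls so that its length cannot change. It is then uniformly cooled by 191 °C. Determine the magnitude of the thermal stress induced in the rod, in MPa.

σ ≈ 231 MPa (tensile)

The supports are rigid, so the total axial strain is zero. The restrained thermal strain is ε = αΔT = 26.9×10⁻⁶ × 191 = 5137.9×10⁻⁶.
σ = EαΔT = 45×10³ × 26.9×10⁻⁶ × 191 = 231.2 MPa (tensile; the rod is trying to contract).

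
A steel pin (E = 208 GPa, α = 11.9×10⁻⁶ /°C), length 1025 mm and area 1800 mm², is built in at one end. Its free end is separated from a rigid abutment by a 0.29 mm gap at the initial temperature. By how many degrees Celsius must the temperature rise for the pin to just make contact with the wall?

ΔT ≈ 23.8 °C

The gap closes when αΔT L = 0.29 mm, since the pin is still unstressed at that instant.
So ΔT = g/(αL) = 0.29/(11.9×10⁻⁶ × 1025) = 23.78 °C.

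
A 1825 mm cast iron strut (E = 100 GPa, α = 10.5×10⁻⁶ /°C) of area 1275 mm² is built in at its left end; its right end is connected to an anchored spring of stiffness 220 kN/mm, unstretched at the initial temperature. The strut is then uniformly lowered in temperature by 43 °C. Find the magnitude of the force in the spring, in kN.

The unrestrained thermal change is αΔT L = 10.5×10⁻⁶ × 43 × 1825 = 0.824 mm.
Let P be the tensile force in the spring. The strut extends elastically by PL/(AE) and the spring stretches by P/k; together these equal δ_free.
So P = δ_free / [L/(AE) + 1/k] = 0.824 / [ 1825/(1275×100×10³) + 1/(220×10³) ].
P = 0.824 / 1.886×10⁻⁵ = 43690 N.

P ≈ 43.7 kN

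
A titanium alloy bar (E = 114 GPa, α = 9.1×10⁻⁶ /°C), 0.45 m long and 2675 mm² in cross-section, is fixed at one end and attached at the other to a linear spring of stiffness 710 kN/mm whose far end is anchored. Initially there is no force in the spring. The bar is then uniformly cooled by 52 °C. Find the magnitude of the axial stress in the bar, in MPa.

σ ≈ 27.6 MPa (tensile)

Free thermal contraction: δ_free = αΔT L = 9.1×10⁻⁶ × 52 × 450 = 0.2129 mm.
With a force P in the spring, the elastic change of the bar is PL/(AE) and that of the spring is P/k; compatibility requires their sum to equal δ_free.
So P = δ_free / [L/(AE) + 1/k] = 0.2129 / [ 450/(2675×114×10³) + 1/(710×10³) ].
P = 0.2129 / 2.884×10⁻⁶ = 73830 N.
σ = P/A = 73830/2675 = 27.6 MPa.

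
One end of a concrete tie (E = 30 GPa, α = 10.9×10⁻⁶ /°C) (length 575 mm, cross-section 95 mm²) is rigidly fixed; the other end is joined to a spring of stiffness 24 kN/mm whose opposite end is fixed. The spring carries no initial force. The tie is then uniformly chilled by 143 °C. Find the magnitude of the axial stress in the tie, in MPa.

σ ≈ 38.8 MPa (tensile)

Free thermal contraction: δ_free = αΔT L = 10.9×10⁻⁶ × 143 × 575 = 0.8963 mm.
Let P be the tensile force in the spring. The tie extends elastically by PL/(AE) and the spring stretches by P/k; together these equal δ_free.
So P = δ_free / [L/(AE) + 1/k] = 0.8963 / [ 575/(95×30×10³) + 1/(24×10³) ].
P = 0.8963 / 0.0002434 = 3682 N.
σ = P/A = 3682/95 = 38.76 MPa.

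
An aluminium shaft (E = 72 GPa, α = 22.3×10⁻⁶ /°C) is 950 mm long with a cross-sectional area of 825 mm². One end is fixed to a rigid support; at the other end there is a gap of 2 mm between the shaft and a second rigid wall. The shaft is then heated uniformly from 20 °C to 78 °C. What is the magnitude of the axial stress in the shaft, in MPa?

σ ≈ 0 MPa

Unrestrained expansion: δ_free = αΔT L = 22.3×10⁻⁶ × 58 × 950 = 1.229 mm.
Since δ_free = 1.23 mm is less than the 2 mm gap, the shaft never touches the wall. No axial force develops.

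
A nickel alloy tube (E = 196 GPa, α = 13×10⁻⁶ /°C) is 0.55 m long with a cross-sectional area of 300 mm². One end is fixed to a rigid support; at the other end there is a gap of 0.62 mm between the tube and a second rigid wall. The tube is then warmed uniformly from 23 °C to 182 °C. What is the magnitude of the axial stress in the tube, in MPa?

Free thermal elongation = αΔT L = 13×10⁻⁶ × 159 × 550 = 1.137 mm.
This exceeds the 0.62 mm gap, so the wall pushes back. The portion of expansion that must be recovered elastically is δ_free − gap = 1.137 − 0.62 = 0.5168 mm.
Compatibility: PL/(AE) = 0.5168 mm, so σ = P/A = E × (0.5168/550) = 184.2 MPa.

σ ≈ 184 MPa (compressive)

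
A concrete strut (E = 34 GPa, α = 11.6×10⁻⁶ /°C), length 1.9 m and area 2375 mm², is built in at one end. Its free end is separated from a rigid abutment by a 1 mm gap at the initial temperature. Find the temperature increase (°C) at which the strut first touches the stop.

Contact occurs when the free expansion equals the gap: αΔT L = 1 mm.
ΔT = 1 / (11.6×10⁻⁶ × 1900) = 45.37 °C.

ΔT ≈ 45.4 °C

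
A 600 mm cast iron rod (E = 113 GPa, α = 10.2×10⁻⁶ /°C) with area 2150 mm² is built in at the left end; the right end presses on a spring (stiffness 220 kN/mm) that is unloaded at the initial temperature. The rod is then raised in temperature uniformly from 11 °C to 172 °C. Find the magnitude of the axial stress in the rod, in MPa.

The unrestrained thermal change is αΔT L = 10.2×10⁻⁶ × 161 × 600 = 0.9853 mm.
With a force P in the spring, the elastic change of the rod is PL/(AE) and that of the spring is P/k; compatibility requires their sum to equal δ_free.
P [ L/(AE) + 1/k ] = δ_free → P [ 600/(2150×113×10³) + 1/(220×10³) ] = 0.9853.
P = 0.9853 / 7.015×10⁻⁶ = 140500 N.
σ = P/A = 140500/2150 = 65.33 MPa.

σ ≈ 65.3 MPa (compressive)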